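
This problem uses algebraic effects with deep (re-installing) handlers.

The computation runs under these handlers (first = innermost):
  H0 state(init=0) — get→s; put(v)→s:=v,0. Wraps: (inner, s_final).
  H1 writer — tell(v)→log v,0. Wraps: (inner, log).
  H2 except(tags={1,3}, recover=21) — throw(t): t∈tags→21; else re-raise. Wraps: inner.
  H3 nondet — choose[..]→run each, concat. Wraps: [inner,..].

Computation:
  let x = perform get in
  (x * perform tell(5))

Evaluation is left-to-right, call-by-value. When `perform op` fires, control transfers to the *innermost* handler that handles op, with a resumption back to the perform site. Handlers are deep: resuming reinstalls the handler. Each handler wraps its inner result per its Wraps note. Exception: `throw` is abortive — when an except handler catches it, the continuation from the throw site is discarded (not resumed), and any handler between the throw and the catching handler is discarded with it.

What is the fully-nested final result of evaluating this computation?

Answer: [((0, 0), (5))]

Working:
get @ H0 ⇒ 0
tell(5) @ H1 ⇒ log+=5
H0 returns (0, 0)
H1 returns ((0, 0), (5))
H2 returns ((0, 0), (5))
H3 returns [((0, 0), (5))]
= [((0, 0), (5))]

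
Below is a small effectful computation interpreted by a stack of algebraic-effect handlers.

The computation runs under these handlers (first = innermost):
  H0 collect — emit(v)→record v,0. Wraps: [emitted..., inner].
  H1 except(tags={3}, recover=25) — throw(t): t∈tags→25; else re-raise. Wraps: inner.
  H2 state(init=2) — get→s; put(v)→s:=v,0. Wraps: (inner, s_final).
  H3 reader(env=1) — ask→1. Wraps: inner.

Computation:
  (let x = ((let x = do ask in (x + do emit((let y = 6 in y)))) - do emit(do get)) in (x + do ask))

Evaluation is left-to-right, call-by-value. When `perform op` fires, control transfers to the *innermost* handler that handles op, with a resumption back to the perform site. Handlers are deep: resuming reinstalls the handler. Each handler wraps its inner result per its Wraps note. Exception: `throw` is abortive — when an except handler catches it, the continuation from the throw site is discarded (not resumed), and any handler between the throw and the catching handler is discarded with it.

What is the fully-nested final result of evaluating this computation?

Evaluation trace:
ask @ H3 ⇒ 1
emit(6) @ H0 ⇒ out+=6
get @ H2 ⇒ 2
emit(2) @ H0 ⇒ out+=2
ask @ H3 ⇒ 1
H0 returns [6, 2, 2]
H1 returns [6, 2, 2]
H2 returns ([6, 2, 2], 2)
H3 returns ([6, 2, 2], 2)
= ([6, 2, 2], 2)

Answer: ([6, 2, 2], 2)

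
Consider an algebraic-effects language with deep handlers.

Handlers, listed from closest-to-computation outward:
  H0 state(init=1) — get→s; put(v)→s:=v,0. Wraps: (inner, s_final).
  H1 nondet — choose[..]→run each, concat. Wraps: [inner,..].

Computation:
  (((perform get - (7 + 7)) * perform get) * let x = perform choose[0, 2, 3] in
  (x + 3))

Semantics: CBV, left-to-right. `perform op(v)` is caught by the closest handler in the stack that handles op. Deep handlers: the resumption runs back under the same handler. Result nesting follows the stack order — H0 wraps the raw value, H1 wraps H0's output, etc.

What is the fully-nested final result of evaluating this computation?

Answer: [(-39, 1), (-65, 1), (-78, 1)]

Step-by-step:
get @ H0 ⇒ 1
get @ H0 ⇒ 1
choose[0, 2, 3] @ H1
  branch[0] choose=0:
    H0 returns (-39, 1)
    H1 returns [(-39, 1)]
  branch[1] choose=2:
    H0 returns (-65, 1)
    H1 returns [(-65, 1)]
  branch[2] choose=3:
    H0 returns (-78, 1)
    H1 returns [(-78, 1)]
= [(-39, 1), (-65, 1), (-78, 1)]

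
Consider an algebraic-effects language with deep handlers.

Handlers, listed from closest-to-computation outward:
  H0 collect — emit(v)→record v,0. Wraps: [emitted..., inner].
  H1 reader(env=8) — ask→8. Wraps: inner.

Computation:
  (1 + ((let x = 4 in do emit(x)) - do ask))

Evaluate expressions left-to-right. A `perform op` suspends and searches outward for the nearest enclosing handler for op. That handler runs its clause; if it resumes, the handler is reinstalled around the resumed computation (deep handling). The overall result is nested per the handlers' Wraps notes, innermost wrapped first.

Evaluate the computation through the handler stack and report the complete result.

Working:
emit(4) @ H0 ⇒ out+=4
ask @ H1 ⇒ 8
H0 returns [4, -7]
H1 returns [4, -7]
= [4, -7]

Answer: [4, -7]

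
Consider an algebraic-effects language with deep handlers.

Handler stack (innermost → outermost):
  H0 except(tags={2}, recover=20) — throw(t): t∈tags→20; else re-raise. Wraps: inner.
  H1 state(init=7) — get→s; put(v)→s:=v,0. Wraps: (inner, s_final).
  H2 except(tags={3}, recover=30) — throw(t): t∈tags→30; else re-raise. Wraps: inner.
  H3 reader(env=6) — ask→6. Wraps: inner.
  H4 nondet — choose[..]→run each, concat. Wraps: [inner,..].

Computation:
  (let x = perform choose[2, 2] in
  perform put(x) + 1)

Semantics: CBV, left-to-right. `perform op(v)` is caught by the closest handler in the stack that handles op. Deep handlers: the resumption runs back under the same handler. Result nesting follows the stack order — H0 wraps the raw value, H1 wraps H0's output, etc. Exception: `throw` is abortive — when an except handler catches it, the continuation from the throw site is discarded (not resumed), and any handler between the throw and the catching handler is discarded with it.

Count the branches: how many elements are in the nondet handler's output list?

Working:
choose[2, 2] @ H4
  branch[0] choose=2:
    put(2) @ H1 ⇒ s:=2
    H0 returns 1
    H1 returns (1, 2)
    H2 returns (1, 2)
    H3 returns (1, 2)
    H4 returns [(1, 2)]
  branch[1] choose=2:
    put(2) @ H1 ⇒ s:=2
    H0 returns 1
    H1 returns (1, 2)
    H2 returns (1, 2)
    H3 returns (1, 2)
    H4 returns [(1, 2)]
= [(1, 2), (1, 2)]

Answer: 2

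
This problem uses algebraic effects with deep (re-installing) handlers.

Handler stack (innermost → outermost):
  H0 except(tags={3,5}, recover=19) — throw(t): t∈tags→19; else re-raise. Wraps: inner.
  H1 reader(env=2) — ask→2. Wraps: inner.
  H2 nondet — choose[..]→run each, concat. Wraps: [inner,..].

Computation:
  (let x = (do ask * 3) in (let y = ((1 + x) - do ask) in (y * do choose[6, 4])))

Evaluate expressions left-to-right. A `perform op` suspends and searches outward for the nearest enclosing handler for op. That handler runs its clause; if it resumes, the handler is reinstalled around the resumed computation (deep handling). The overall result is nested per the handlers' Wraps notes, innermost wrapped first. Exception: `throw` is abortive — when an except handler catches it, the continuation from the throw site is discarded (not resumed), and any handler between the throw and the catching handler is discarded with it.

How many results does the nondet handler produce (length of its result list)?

Answer: 2

Step-by-step:
ask @ H1 ⇒ 2
ask @ H1 ⇒ 2
choose[6, 4] @ H2
  branch[0] choose=6:
    H0 returns 30
    H1 returns 30
    H2 returns [30]
  branch[1] choose=4:
    H0 returns 20
    H1 returns 20
    H2 returns [20]
= [30, 20]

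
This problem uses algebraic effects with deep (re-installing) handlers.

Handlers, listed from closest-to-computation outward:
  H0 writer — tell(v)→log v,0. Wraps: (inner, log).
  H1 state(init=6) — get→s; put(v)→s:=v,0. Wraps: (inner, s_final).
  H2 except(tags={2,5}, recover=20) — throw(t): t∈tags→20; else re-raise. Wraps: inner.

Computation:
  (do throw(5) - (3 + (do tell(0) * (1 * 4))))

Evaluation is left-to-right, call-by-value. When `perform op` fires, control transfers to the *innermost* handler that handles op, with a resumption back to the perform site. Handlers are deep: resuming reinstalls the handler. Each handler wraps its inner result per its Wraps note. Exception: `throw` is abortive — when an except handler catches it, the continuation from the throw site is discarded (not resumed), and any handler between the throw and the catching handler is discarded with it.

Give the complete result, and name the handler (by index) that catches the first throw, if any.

Step-by-step:
throw(5) @ H2 caught ⇒ 20
= 20

Answer: 20 ; first throw caught by: H2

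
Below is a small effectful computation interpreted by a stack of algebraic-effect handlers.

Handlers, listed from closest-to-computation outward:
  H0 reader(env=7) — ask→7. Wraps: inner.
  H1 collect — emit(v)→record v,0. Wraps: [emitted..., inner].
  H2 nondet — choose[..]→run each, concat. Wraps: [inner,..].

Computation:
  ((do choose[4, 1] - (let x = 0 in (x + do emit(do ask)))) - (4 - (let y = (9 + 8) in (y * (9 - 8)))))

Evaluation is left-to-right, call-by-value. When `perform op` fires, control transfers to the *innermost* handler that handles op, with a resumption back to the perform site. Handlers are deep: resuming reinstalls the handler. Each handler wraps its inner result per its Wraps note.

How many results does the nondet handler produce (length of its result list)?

Step-by-step:
choose[4, 1] @ H2
  branch[0] choose=4:
    ask @ H0 ⇒ 7
    emit(7) @ H1 ⇒ out+=7
    H0 returns 17
    H1 returns [7, 17]
    H2 returns [[7, 17]]
  branch[1] choose=1:
    ask @ H0 ⇒ 7
    emit(7) @ H1 ⇒ out+=7
    H0 returns 14
    H1 returns [7, 14]
    H2 returns [[7, 14]]
= [[7, 17], [7, 14]]

Answer: 2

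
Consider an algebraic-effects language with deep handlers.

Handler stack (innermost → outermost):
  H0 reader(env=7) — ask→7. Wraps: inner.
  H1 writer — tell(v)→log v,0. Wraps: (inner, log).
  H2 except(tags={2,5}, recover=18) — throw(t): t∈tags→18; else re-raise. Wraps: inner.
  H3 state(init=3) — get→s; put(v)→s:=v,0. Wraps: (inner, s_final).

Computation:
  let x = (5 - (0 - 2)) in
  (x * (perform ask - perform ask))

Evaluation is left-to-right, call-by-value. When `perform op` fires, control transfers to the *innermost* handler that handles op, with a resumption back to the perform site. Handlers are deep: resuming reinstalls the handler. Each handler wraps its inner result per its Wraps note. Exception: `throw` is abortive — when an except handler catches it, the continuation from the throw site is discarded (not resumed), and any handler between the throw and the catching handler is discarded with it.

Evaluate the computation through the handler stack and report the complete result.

Answer: ((0, ()), 3)

Step-by-step:
ask @ H0 ⇒ 7
ask @ H0 ⇒ 7
H0 returns 0
H1 returns (0, ())
H2 returns (0, ())
H3 returns ((0, ()), 3)
= ((0, ()), 3)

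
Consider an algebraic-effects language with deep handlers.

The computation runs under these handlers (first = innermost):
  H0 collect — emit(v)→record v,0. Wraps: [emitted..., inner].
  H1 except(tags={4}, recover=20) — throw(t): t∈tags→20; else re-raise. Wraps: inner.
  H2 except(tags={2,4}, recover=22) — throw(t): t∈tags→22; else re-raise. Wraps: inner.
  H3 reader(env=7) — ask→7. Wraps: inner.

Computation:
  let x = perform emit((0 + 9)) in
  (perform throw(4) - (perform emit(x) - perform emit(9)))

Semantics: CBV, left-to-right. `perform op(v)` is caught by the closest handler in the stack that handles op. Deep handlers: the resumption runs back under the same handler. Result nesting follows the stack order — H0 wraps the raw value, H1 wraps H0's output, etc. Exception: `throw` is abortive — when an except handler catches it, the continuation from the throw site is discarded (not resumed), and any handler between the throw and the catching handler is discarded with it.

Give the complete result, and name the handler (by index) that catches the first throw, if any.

Answer: 20 ; first throw caught by: H1

Evaluation trace:
emit(9) @ H0 ⇒ out+=9
throw(4) @ H1 caught ⇒ 20
H2 returns 20
H3 returns 20
= 20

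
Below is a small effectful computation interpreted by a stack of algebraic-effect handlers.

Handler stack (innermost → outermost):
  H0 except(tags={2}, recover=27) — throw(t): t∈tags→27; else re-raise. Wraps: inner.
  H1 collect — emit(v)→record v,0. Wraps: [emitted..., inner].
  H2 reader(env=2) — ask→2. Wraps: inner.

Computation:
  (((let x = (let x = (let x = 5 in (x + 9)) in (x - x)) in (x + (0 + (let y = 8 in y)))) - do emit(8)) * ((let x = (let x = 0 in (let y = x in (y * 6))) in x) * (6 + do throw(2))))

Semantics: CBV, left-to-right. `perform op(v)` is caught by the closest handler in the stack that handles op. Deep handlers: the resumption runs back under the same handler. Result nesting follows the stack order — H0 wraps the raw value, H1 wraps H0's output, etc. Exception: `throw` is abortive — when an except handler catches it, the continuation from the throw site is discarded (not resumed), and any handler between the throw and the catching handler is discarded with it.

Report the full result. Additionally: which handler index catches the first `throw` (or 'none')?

Working:
emit(8) @ H1 ⇒ out+=8
throw(2) @ H0 caught ⇒ 27
H1 returns [8, 27]
H2 returns [8, 27]
= [8, 27]

Answer: [8, 27] ; first throw caught by: H0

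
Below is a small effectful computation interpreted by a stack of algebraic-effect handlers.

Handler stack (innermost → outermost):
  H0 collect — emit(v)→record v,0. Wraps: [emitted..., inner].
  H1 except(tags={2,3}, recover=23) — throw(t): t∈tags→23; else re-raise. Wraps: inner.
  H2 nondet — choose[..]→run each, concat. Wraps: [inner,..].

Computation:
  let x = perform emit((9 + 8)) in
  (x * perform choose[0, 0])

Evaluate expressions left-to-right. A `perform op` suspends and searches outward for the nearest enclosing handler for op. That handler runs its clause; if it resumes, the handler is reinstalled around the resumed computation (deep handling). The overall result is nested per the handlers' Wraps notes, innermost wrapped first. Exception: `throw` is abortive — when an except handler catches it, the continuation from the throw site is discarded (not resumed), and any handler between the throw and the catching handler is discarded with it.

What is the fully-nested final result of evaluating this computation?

Working:
emit(17) @ H0 ⇒ out+=17
choose[0, 0] @ H2
  branch[0] choose=0:
    H0 returns [17, 0]
    H1 returns [17, 0]
    H2 returns [[17, 0]]
  branch[1] choose=0:
    H0 returns [17, 0]
    H1 returns [17, 0]
    H2 returns [[17, 0]]
= [[17, 0], [17, 0]]

Answer: [[17, 0], [17, 0]]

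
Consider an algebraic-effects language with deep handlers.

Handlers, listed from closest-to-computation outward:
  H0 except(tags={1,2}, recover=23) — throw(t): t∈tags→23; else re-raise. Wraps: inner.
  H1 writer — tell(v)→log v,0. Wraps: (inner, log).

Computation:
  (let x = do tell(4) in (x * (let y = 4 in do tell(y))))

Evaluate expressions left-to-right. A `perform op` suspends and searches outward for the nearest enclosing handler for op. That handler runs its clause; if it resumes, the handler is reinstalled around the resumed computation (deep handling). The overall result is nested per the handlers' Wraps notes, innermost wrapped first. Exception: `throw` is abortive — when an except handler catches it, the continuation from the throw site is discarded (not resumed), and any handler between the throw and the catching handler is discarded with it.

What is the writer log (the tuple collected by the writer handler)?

Answer: (4, 4)

Working:
tell(4) @ H1 ⇒ log+=4
tell(4) @ H1 ⇒ log+=4
H0 returns 0
H1 returns (0, (4, 4))
= (0, (4, 4))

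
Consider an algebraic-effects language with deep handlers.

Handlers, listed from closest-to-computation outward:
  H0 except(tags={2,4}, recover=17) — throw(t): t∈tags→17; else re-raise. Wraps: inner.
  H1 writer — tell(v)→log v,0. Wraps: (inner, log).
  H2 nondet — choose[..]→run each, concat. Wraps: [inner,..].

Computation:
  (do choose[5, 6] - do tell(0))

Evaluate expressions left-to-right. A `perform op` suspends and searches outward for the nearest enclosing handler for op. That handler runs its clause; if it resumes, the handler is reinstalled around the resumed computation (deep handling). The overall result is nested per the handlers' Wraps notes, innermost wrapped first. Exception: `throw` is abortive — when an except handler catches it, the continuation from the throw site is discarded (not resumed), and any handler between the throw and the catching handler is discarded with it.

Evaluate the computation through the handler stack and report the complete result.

Answer: [(5, (0)), (6, (0))]

Step-by-step:
choose[5, 6] @ H2
  branch[0] choose=5:
    tell(0) @ H1 ⇒ log+=0
    H0 returns 5
    H1 returns (5, (0))
    H2 returns [(5, (0))]
  branch[1] choose=6:
    tell(0) @ H1 ⇒ log+=0
    H0 returns 6
    H1 returns (6, (0))
    H2 returns [(6, (0))]
= [(5, (0)), (6, (0))]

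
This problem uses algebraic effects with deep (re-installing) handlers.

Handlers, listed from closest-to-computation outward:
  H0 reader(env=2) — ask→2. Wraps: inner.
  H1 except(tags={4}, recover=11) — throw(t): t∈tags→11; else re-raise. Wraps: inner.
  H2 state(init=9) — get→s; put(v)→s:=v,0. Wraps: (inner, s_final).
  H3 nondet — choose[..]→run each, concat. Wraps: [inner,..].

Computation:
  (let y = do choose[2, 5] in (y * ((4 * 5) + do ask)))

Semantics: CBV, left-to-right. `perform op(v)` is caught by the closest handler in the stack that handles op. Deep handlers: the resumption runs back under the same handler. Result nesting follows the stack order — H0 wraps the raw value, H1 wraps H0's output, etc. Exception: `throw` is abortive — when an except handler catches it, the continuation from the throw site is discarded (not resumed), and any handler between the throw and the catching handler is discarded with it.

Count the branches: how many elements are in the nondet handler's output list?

Step-by-step:
choose[2, 5] @ H3
  branch[0] choose=2:
    ask @ H0 ⇒ 2
    H0 returns 44
    H1 returns 44
    H2 returns (44, 9)
    H3 returns [(44, 9)]
  branch[1] choose=5:
    ask @ H0 ⇒ 2
    H0 returns 110
    H1 returns 110
    H2 returns (110, 9)
    H3 returns [(110, 9)]
= [(44, 9), (110, 9)]

Answer: 2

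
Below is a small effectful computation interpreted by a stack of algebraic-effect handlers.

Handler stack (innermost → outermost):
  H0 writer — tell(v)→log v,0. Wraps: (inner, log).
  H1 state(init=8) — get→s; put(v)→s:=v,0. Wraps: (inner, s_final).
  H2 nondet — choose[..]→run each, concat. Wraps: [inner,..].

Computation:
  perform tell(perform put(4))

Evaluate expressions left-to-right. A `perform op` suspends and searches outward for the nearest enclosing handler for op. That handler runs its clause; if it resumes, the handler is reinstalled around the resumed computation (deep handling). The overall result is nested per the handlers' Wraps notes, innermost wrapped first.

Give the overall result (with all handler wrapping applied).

Step-by-step:
put(4) @ H1 ⇒ s:=4
tell(0) @ H0 ⇒ log+=0
H0 returns (0, (0))
H1 returns ((0, (0)), 4)
H2 returns [((0, (0)), 4)]
= [((0, (0)), 4)]

Answer: [((0, (0)), 4)]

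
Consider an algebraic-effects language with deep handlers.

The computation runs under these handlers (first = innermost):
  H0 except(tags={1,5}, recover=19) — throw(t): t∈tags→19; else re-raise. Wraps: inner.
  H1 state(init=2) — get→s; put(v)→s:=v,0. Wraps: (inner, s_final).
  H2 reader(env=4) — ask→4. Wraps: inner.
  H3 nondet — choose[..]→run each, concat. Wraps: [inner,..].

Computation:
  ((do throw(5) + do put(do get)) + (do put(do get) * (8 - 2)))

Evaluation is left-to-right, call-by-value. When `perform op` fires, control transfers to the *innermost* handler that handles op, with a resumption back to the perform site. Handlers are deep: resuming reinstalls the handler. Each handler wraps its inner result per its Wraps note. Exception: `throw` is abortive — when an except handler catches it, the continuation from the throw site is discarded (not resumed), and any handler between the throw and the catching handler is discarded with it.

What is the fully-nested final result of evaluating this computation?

Working:
throw(5) @ H0 caught ⇒ 19
H1 returns (19, 2)
H2 returns (19, 2)
H3 returns [(19, 2)]
= [(19, 2)]

Answer: [(19, 2)]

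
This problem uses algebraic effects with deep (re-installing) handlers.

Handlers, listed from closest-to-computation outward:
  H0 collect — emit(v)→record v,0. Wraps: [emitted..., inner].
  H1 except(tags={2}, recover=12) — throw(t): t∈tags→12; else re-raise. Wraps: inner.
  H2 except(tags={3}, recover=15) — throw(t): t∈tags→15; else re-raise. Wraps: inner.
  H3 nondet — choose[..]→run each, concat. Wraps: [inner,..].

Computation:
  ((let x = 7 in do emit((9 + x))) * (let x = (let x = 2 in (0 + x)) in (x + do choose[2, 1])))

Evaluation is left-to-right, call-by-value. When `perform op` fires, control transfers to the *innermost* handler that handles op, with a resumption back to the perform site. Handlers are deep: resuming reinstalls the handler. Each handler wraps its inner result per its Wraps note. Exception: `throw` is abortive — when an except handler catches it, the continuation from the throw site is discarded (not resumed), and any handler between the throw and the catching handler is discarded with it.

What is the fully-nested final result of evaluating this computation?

Answer: [[16, 0], [16, 0]]

Working:
emit(16) @ H0 ⇒ out+=16
choose[2, 1] @ H3
  branch[0] choose=2:
    H0 returns [16, 0]
    H1 returns [16, 0]
    H2 returns [16, 0]
    H3 returns [[16, 0]]
  branch[1] choose=1:
    H0 returns [16, 0]
    H1 returns [16, 0]
    H2 returns [16, 0]
    H3 returns [[16, 0]]
= [[16, 0], [16, 0]]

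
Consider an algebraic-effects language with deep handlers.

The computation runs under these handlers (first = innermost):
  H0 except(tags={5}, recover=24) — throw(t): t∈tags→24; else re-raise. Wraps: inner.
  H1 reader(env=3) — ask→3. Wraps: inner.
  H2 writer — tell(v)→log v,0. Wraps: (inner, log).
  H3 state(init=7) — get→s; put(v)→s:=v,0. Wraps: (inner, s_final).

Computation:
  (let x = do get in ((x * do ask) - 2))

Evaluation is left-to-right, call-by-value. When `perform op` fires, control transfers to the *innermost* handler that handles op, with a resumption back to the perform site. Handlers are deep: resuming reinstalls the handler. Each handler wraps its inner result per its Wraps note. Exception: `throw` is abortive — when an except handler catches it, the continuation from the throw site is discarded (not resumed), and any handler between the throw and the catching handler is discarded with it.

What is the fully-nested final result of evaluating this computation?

Evaluation trace:
get @ H3 ⇒ 7
ask @ H1 ⇒ 3
H0 returns 19
H1 returns 19
H2 returns (19, ())
H3 returns ((19, ()), 7)
= ((19, ()), 7)

Answer: ((19, ()), 7)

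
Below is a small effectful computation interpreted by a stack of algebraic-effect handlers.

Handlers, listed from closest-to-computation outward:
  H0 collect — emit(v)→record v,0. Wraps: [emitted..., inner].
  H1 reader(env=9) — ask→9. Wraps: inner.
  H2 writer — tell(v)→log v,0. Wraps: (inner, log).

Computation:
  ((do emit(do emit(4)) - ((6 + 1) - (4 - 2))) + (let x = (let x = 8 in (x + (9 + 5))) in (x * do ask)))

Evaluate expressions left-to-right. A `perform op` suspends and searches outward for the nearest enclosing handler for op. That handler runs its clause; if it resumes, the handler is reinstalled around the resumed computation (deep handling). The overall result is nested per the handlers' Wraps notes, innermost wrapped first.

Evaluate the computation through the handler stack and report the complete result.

Answer: ([4, 0, 193], ())

Step-by-step:
emit(4) @ H0 ⇒ out+=4
emit(0) @ H0 ⇒ out+=0
ask @ H1 ⇒ 9
H0 returns [4, 0, 193]
H1 returns [4, 0, 193]
H2 returns ([4, 0, 193], ())
= ([4, 0, 193], ())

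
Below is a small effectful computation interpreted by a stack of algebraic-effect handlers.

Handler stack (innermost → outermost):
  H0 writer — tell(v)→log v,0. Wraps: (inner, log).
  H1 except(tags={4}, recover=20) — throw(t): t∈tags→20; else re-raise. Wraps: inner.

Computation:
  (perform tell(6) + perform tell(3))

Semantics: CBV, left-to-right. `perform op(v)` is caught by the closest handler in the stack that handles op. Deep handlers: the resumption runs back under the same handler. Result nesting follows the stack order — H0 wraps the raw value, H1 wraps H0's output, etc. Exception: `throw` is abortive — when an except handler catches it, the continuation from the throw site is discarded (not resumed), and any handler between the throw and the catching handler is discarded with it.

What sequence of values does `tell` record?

Answer: (6, 3)

Working:
tell(6) @ H0 ⇒ log+=6
tell(3) @ H0 ⇒ log+=3
H0 returns (0, (6, 3))
H1 returns (0, (6, 3))
= (0, (6, 3))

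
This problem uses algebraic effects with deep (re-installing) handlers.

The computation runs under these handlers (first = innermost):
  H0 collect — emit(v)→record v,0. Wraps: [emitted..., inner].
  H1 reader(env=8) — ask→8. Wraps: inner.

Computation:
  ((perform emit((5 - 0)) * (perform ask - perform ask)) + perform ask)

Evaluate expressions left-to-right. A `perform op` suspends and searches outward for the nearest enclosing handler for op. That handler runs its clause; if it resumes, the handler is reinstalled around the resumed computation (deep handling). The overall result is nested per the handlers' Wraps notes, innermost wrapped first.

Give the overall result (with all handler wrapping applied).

Answer: [5, 8]

Step-by-step:
emit(5) @ H0 ⇒ out+=5
ask @ H1 ⇒ 8
ask @ H1 ⇒ 8
ask @ H1 ⇒ 8
H0 returns [5, 8]
H1 returns [5, 8]
= [5, 8]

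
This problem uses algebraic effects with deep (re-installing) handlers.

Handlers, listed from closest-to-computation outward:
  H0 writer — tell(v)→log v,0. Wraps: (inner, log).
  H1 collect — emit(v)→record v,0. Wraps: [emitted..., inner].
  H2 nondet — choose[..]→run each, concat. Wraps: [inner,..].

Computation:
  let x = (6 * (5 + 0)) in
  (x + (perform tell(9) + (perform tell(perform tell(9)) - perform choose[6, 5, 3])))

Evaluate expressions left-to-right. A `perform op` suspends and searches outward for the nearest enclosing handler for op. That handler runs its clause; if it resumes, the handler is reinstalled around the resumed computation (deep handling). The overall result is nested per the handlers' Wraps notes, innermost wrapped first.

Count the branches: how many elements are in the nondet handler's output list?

Working:
tell(9) @ H0 ⇒ log+=9
tell(9) @ H0 ⇒ log+=9
tell(0) @ H0 ⇒ log+=0
choose[6, 5, 3] @ H2
  branch[0] choose=6:
    H0 returns (24, (9, 9, 0))
    H1 returns [(24, (9, 9, 0))]
    H2 returns [[(24, (9, 9, 0))]]
  branch[1] choose=5:
    H0 returns (25, (9, 9, 0))
    H1 returns [(25, (9, 9, 0))]
    H2 returns [[(25, (9, 9, 0))]]
  branch[2] choose=3:
    H0 returns (27, (9, 9, 0))
    H1 returns [(27, (9, 9, 0))]
    H2 returns [[(27, (9, 9, 0))]]
= [[(24, (9, 9, 0))], [(25, (9, 9, 0))], [(27, (9, 9, 0))]]

Answer: 3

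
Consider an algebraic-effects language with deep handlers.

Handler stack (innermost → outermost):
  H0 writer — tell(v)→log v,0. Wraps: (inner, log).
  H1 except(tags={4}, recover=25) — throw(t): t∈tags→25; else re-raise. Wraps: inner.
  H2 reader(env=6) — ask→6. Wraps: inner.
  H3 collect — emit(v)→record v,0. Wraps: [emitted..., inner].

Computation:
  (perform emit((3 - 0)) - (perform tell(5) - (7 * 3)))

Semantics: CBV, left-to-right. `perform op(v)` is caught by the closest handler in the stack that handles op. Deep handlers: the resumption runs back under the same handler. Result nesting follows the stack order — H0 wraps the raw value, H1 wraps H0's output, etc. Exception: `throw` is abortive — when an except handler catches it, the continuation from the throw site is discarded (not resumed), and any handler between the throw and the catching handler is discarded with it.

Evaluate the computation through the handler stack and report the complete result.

Answer: [3, (21, (5))]

Working:
emit(3) @ H3 ⇒ out+=3
tell(5) @ H0 ⇒ log+=5
H0 returns (21, (5))
H1 returns (21, (5))
H2 returns (21, (5))
H3 returns [3, (21, (5))]
= [3, (21, (5))]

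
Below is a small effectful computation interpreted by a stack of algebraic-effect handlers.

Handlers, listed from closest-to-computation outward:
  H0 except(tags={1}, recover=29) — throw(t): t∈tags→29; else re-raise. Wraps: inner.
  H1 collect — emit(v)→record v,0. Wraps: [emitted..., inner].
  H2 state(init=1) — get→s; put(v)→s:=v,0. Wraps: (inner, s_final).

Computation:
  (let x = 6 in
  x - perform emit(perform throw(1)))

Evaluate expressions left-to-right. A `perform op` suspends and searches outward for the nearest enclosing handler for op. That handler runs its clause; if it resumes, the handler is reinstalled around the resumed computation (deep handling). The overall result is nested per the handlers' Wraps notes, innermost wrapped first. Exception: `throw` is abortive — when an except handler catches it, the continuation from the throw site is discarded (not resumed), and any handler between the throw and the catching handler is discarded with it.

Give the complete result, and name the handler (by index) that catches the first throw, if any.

Answer: ([29], 1) ; first throw caught by: H0

Step-by-step:
throw(1) @ H0 caught ⇒ 29
H1 returns [29]
H2 returns ([29], 1)
= ([29], 1)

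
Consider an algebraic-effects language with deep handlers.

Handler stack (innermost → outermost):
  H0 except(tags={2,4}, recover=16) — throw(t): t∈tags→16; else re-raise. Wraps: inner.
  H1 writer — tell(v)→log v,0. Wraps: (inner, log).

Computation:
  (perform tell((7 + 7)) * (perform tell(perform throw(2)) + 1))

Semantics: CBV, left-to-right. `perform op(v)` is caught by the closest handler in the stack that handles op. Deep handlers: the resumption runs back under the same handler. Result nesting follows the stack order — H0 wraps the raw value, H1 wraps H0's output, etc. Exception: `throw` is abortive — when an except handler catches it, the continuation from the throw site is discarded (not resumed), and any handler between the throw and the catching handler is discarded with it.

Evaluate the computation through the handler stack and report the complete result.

Working:
tell(14) @ H1 ⇒ log+=14
throw(2) @ H0 caught ⇒ 16
H1 returns (16, (14))
= (16, (14))

Answer: (16, (14))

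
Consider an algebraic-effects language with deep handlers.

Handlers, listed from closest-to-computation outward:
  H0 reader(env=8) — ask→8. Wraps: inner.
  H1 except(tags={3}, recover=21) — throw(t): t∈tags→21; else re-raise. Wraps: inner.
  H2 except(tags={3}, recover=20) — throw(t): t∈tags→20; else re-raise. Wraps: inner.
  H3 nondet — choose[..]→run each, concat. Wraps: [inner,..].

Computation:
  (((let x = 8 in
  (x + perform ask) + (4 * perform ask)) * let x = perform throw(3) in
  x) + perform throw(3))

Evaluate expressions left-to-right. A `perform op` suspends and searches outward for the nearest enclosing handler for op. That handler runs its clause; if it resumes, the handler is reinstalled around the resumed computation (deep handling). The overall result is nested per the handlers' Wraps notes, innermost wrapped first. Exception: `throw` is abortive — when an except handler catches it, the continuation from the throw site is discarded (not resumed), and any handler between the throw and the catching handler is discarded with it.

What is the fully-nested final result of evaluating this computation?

Evaluation trace:
ask @ H0 ⇒ 8
ask @ H0 ⇒ 8
throw(3) @ H1 caught ⇒ 21
H2 returns 21
H3 returns [21]
= [21]

Answer: [21]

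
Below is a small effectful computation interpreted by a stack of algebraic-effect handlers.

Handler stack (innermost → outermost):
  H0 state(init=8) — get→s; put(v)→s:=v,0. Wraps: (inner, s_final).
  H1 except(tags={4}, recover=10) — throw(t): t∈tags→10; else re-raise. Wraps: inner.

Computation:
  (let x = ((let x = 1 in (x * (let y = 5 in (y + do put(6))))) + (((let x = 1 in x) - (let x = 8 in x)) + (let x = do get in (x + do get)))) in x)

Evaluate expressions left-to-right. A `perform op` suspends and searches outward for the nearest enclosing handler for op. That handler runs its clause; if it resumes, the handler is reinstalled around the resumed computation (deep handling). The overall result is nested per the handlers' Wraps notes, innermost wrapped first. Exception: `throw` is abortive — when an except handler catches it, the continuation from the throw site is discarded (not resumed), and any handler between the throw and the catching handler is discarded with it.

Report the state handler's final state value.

Answer: 6

Working:
put(6) @ H0 ⇒ s:=6
get @ H0 ⇒ 6
get @ H0 ⇒ 6
H0 returns (10, 6)
H1 returns (10, 6)
= (10, 6)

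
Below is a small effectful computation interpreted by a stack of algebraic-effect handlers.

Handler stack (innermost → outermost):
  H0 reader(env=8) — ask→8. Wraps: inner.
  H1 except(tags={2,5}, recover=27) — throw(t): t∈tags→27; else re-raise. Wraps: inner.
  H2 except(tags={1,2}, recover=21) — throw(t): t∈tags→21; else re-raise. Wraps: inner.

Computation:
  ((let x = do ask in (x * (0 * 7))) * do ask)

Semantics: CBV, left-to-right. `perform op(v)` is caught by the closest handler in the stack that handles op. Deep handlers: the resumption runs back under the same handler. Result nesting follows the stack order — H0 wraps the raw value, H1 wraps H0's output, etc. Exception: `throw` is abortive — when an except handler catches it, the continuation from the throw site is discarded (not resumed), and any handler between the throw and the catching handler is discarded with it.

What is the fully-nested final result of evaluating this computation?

Step-by-step:
ask @ H0 ⇒ 8
ask @ H0 ⇒ 8
H0 returns 0
H1 returns 0
H2 returns 0
= 0

Answer: 0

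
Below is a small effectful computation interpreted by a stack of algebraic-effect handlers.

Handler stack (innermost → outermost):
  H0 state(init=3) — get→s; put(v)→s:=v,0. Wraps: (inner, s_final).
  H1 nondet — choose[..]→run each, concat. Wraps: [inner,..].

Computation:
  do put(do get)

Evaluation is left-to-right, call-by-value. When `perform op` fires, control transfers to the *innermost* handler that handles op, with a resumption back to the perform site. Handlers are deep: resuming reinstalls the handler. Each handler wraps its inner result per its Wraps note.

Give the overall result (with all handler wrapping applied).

Evaluation trace:
get @ H0 ⇒ 3
put(3) @ H0 ⇒ s:=3
H0 returns (0, 3)
H1 returns [(0, 3)]
= [(0, 3)]

Answer: [(0, 3)]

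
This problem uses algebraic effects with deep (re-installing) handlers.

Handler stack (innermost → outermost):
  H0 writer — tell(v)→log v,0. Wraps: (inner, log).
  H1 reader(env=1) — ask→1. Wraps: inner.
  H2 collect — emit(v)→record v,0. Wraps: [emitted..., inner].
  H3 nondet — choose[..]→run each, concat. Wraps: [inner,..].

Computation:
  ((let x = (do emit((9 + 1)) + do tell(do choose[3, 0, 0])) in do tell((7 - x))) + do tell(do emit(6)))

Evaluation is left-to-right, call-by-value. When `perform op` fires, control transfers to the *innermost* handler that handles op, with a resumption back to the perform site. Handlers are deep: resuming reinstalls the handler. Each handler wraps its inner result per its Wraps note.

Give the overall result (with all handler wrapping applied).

Answer: [[10, 6, (0, (3, 7, 0))], [10, 6, (0, (0, 7, 0))], [10, 6, (0, (0, 7, 0))]]

Step-by-step:
emit(10) @ H2 ⇒ out+=10
choose[3, 0, 0] @ H3
  branch[0] choose=3:
    tell(3) @ H0 ⇒ log+=3
    tell(7) @ H0 ⇒ log+=7
    emit(6) @ H2 ⇒ out+=6
    tell(0) @ H0 ⇒ log+=0
    H0 returns (0, (3, 7, 0))
    H1 returns (0, (3, 7, 0))
    H2 returns [10, 6, (0, (3, 7, 0))]
    H3 returns [[10, 6, (0, (3, 7, 0))]]
  branch[1] choose=0:
    tell(0) @ H0 ⇒ log+=0
    tell(7) @ H0 ⇒ log+=7
    emit(6) @ H2 ⇒ out+=6
    tell(0) @ H0 ⇒ log+=0
    H0 returns (0, (0, 7, 0))
    H1 returns (0, (0, 7, 0))
    H2 returns [10, 6, (0, (0, 7, 0))]
    H3 returns [[10, 6, (0, (0, 7, 0))]]
  branch[2] choose=0:
    tell(0) @ H0 ⇒ log+=0
    tell(7) @ H0 ⇒ log+=7
    emit(6) @ H2 ⇒ out+=6
    tell(0) @ H0 ⇒ log+=0
    H0 returns (0, (0, 7, 0))
    H1 returns (0, (0, 7, 0))
    H2 returns [10, 6, (0, (0, 7, 0))]
    H3 returns [[10, 6, (0, (0, 7, 0))]]
= [[10, 6, (0, (3, 7, 0))], [10, 6, (0, (0, 7, 0))], [10, 6, (0, (0, 7, 0))]]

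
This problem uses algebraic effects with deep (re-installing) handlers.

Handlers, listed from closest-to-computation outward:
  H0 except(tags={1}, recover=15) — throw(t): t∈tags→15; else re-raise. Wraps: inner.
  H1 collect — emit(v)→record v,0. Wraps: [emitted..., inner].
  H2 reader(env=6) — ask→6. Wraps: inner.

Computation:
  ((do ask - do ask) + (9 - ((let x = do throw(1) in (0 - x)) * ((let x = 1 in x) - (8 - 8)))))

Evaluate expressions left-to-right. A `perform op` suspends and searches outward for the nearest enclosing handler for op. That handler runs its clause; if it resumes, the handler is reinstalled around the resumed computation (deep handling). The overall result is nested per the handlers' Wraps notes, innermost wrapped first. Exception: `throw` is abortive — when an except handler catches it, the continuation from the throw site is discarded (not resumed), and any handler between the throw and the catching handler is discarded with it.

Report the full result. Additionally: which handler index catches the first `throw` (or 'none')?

Step-by-step:
ask @ H2 ⇒ 6
ask @ H2 ⇒ 6
throw(1) @ H0 caught ⇒ 15
H1 returns [15]
H2 returns [15]
= [15]

Answer: [15] ; first throw caught by: H0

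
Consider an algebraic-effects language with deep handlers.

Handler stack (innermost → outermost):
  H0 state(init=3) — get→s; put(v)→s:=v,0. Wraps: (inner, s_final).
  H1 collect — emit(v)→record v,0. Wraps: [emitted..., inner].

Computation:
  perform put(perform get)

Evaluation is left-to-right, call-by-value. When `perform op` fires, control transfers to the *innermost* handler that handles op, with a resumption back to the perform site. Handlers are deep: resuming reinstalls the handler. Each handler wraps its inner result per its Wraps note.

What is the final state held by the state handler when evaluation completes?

Step-by-step:
get @ H0 ⇒ 3
put(3) @ H0 ⇒ s:=3
H0 returns (0, 3)
H1 returns [(0, 3)]
= [(0, 3)]

Answer: 3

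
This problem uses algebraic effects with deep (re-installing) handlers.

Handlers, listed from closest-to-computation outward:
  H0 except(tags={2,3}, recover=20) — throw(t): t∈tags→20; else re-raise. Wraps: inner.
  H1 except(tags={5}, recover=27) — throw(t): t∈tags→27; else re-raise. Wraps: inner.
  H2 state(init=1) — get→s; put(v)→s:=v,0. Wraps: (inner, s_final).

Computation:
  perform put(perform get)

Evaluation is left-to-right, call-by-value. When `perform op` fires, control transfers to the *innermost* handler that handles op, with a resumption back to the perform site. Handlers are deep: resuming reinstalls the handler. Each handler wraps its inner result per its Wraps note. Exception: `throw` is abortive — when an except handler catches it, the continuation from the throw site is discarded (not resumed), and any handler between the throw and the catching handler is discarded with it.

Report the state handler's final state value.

Step-by-step:
get @ H2 ⇒ 1
put(1) @ H2 ⇒ s:=1
H0 returns 0
H1 returns 0
H2 returns (0, 1)
= (0, 1)

Answer: 1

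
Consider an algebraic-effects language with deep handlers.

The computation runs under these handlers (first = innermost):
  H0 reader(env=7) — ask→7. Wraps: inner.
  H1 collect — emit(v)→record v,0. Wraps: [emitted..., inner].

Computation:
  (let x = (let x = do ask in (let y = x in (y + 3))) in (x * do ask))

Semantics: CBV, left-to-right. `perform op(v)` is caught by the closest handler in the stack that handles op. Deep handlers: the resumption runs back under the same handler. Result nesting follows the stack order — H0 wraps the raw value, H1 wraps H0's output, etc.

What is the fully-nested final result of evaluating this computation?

Answer: [70]

Working:
ask @ H0 ⇒ 7
ask @ H0 ⇒ 7
H0 returns 70
H1 returns [70]
= [70]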